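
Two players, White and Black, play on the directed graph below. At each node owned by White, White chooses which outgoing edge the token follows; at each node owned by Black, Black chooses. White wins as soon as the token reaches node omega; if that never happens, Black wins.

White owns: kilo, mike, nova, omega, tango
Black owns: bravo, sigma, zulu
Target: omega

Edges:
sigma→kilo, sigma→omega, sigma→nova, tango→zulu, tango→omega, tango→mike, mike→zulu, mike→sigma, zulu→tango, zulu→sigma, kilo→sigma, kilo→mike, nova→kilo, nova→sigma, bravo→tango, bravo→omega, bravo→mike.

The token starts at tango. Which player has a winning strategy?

White

A0 = {omega}
A1: add {tango} — tango (White) has tango→omega.
A2 = A1; e.g. bravo (Black) can still go to mike. Fixed point.
tango ∈ A1, so White can force the target.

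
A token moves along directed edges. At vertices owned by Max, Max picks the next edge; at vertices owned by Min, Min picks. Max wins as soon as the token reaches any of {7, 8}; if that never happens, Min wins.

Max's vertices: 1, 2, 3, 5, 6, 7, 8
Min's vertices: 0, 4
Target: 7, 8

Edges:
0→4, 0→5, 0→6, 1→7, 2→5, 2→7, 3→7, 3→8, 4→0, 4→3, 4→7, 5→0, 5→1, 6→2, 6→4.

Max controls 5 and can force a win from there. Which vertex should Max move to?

A0 = {7, 8}
A1: add {1, 2, 3} — 1 (Max) has 1→7; 2 (Max) has 2→7; 3 (Max) has 3→7.
A2: add {5, 6} — 5 (Max) has 5→1; 6 (Max) has 6→2.
A3 = A2; e.g. 0 (Min) can still go to 4. Fixed point.
From 5, successor 1 is in the attractor (rank 1); the other successor 0 is not.

1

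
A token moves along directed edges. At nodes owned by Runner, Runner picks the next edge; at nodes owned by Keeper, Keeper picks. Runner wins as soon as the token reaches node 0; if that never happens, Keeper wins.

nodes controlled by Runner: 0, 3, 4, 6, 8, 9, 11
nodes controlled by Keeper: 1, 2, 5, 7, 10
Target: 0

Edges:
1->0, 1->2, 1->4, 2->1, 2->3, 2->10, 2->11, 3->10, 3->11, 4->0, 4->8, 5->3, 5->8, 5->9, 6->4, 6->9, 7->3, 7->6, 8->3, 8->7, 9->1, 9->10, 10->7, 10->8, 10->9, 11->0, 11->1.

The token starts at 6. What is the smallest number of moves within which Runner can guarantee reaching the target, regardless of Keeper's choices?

A0 = {0}
A1: add {4, 11} — 4 (Runner) has 4→0; 11 (Runner) has 11→0.
A2: add {3, 6} — 3 (Runner) has 3→11; 6 (Runner) has 6→4.
6 enters the attractor at level 2, so Runner can force the target in 2 moves from there.

2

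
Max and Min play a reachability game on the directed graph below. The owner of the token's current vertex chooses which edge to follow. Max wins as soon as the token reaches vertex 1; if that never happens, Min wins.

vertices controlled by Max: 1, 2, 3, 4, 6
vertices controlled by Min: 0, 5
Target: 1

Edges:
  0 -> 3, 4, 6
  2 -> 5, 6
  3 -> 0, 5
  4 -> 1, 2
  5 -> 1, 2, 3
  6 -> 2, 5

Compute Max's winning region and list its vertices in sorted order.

1, 4

A0 = {1}
A1: add {4} — 4 (Max) has 4→1.
A2 = A1; e.g. 0 (Min) can still go to 3. Fixed point.
Max's winning region = {1, 4}.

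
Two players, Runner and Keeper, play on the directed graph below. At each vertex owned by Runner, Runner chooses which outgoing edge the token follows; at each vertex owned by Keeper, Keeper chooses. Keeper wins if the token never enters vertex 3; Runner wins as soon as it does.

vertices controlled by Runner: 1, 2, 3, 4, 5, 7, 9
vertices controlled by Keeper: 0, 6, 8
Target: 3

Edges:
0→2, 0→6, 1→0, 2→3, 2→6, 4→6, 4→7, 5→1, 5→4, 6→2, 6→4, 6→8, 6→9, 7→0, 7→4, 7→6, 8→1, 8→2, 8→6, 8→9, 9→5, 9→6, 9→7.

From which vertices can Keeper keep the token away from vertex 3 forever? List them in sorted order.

A0 = {3}
A1: add {2} — 2 (Runner) has 2→3.
A2 = A1; e.g. 0 (Keeper) can still go to 6. Fixed point.
Runner's attractor = {2, 3}; Keeper avoids the target exactly from the complement.

0, 1, 4, 5, 6, 7, 8, 9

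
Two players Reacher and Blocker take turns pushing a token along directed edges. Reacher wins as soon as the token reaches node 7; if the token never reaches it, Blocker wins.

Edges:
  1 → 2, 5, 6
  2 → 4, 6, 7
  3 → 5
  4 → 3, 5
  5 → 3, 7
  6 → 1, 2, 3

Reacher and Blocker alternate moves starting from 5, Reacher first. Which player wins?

Track states (vertex, player-to-move).
A0 = {(7,Reacher), (7,Blocker)}
A1: add {(2,Reacher), (5,Reacher)}.
(5,Reacher) ∈ A1 ⇒ Reacher forces the target.

Reacher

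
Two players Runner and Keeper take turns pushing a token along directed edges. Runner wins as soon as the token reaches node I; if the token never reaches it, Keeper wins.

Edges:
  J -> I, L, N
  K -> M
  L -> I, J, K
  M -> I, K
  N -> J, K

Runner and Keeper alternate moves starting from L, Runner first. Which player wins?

Runner

Track states (vertex, player-to-move).
A0 = {(I,Runner), (I,Keeper)}
A1: add {(J,Runner), (L,Runner), (M,Runner)}.
(L,Runner) ∈ A1 ⇒ Runner forces the target.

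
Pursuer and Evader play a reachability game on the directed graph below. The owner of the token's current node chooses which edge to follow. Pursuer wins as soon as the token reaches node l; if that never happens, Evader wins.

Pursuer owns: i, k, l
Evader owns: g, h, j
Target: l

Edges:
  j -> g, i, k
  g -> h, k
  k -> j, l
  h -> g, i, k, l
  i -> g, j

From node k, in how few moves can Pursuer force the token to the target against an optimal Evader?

A0 = {l}
A1: add {k} — k (Pursuer) has k→l.
A2 = A1; e.g. g (Evader) can still go to h. Fixed point.
k enters the attractor at level 1, so Pursuer can force the target in 1 move from there.

1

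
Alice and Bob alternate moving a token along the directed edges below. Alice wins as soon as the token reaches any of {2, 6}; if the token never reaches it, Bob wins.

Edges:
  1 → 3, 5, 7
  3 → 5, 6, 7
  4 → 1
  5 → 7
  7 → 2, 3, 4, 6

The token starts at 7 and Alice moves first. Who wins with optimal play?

Alice

Track states (vertex, player-to-move).
A0 = {(2,Alice), (2,Bob), (6,Alice), (6,Bob)}
A1: add {(3,Alice), (7,Alice)}.
(7,Alice) ∈ A1 ⇒ Alice forces the target.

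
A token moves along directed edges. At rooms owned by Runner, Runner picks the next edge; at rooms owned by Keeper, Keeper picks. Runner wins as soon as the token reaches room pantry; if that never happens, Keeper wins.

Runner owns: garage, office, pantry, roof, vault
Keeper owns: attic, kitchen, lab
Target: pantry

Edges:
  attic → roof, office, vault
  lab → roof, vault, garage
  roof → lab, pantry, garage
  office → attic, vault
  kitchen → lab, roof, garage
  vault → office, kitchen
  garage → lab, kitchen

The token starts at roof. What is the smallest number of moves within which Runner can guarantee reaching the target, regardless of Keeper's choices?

A0 = {pantry}
A1: add {roof} — roof (Runner) has roof→pantry.
A2 = A1; e.g. attic (Keeper) can still go to office. Fixed point.
roof enters the attractor at level 1, so Runner can force the target in 1 move from there.

1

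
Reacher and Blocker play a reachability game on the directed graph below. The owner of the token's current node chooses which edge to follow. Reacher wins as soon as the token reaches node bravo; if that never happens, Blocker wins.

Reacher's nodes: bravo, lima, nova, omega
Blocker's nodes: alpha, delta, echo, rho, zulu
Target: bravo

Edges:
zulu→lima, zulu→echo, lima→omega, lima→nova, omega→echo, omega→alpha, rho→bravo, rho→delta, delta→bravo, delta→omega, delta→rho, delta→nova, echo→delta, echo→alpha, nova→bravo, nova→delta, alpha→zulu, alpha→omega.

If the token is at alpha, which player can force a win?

A0 = {bravo}
A1: add {nova} — nova (Reacher) has nova→bravo.
A2: add {lima} — lima (Reacher) has lima→nova.
A3 = A2; e.g. zulu (Blocker) can still go to echo. Fixed point.
alpha never enters the attractor, so Blocker can avoid the target forever.

Blocker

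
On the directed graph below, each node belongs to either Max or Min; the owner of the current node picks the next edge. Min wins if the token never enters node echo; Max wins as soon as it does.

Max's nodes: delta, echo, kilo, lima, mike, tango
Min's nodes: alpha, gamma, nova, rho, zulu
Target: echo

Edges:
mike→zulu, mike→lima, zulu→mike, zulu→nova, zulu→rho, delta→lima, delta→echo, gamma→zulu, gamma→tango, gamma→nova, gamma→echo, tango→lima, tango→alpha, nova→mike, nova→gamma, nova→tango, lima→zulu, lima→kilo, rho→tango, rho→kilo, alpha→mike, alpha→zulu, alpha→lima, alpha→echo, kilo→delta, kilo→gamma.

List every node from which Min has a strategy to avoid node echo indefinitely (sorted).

A0 = {echo}
A1: add {delta} — delta (Max) has delta→echo.
A2: add {kilo} — kilo (Max) has kilo→delta.
A3: add {lima} — lima (Max) has lima→kilo.
A4: add {mike, tango} — mike (Max) has mike→lima; tango (Max) has tango→lima.
A5: add {rho} — rho (Min): all of {tango, kilo} already in.
A6 = A5; e.g. zulu (Min) can still go to nova. Fixed point.
Max's attractor = {delta, echo, kilo, lima, mike, rho, tango}; Min avoids the target exactly from the complement.

alpha, gamma, nova, zulu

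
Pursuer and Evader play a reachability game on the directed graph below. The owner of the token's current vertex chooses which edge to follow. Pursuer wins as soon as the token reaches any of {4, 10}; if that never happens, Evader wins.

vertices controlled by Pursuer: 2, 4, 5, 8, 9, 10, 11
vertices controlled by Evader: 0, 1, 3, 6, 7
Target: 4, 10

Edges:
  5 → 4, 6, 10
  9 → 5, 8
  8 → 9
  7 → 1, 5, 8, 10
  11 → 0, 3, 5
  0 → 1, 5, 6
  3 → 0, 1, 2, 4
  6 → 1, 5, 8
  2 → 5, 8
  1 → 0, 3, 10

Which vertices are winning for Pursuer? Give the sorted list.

A0 = {4, 10}
A1: add {5} — 5 (Pursuer) has 5→4.
A2: add {2, 9, 11} — 2 (Pursuer) has 2→5; 9 (Pursuer) has 9→5; 11 (Pursuer) has 11→5.
A3: add {8} — 8 (Pursuer) has 8→9.
A4 = A3; e.g. 0 (Evader) can still go to 1. Fixed point.
Pursuer's winning region = {2, 4, 5, 8, 9, 10, 11}.

2, 4, 5, 8, 9, 10, 11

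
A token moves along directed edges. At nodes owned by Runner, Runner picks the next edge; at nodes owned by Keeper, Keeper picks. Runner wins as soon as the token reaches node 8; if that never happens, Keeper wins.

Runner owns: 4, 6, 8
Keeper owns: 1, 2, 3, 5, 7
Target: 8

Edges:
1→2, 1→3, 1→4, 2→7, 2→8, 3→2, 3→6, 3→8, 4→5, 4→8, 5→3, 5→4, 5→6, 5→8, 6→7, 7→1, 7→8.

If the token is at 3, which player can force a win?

A0 = {8}
A1: add {4} — 4 (Runner) has 4→8.
A2 = A1; e.g. 1 (Keeper) can still go to 2. Fixed point.
3 never enters the attractor, so Keeper can avoid the target forever.

Keeper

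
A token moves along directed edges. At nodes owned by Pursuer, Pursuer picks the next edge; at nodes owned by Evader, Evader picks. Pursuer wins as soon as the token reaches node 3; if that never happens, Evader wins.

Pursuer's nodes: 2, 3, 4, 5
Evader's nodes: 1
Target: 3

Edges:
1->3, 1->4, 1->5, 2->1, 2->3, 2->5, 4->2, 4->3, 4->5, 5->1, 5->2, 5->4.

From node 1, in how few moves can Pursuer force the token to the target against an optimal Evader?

A0 = {3}
A1: add {2, 4} — 2 (Pursuer) has 2→3; 4 (Pursuer) has 4→3.
A2: add {5} — 5 (Pursuer) has 5→2.
A3: add {1} — 1 (Evader): all of {3, 4, 5} already in.
A3 = all vertices. Fixed point.
1 enters the attractor at level 3, so Pursuer can force the target in 3 moves from there.

3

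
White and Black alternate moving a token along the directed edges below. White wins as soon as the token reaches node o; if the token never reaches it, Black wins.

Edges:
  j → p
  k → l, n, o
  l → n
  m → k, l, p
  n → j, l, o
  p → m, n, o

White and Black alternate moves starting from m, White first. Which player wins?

White

Track states (vertex, player-to-move).
A0 = {(o,White), (o,Black)}
A1: add {(k,White), (n,White), (p,White)}.
A2: add {(j,Black), (l,Black)}.
A3: add {(m,White)}.
(m,White) ∈ A3 ⇒ White forces the target.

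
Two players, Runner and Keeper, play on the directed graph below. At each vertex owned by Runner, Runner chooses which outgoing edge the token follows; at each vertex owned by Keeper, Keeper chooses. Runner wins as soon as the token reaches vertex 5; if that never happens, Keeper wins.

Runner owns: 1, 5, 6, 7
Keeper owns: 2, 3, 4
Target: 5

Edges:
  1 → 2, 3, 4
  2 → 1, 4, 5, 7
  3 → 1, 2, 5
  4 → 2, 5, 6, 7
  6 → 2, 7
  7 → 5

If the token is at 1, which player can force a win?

Keeper

A0 = {5}
A1: add {7} — 7 (Runner) has 7→5.
A2: add {6} — 6 (Runner) has 6→7.
A3 = A2; e.g. 1 (Runner) has no edge into A2. Fixed point.
1 never enters the attractor, so Keeper can avoid the target forever.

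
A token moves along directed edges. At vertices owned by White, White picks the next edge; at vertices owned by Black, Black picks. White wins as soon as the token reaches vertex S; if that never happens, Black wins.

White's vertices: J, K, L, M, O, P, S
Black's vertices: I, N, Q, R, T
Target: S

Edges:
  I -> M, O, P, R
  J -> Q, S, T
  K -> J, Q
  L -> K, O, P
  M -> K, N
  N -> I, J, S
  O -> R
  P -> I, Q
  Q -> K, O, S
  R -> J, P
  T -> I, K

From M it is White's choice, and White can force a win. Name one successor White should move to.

A0 = {S}
A1: add {J} — J (White) has J→S.
A2: add {K} — K (White) has K→J.
A3: add {L, M} — L (White) has L→K; M (White) has M→K.
A4 = A3; e.g. I (Black) can still go to O. Fixed point.
From M, successor K is in the attractor (rank 2); the other successor N is not.

K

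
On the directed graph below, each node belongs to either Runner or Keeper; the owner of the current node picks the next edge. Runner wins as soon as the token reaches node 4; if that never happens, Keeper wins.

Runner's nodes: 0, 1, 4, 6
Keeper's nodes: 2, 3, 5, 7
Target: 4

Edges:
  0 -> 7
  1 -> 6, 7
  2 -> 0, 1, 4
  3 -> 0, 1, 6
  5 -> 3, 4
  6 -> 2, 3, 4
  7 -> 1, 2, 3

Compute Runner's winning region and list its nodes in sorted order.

1, 4, 6

A0 = {4}
A1: add {6} — 6 (Runner) has 6→4.
A2: add {1} — 1 (Runner) has 1→6.
A3 = A2; e.g. 0 (Runner) has no edge into A2. Fixed point.
Runner's winning region = {1, 4, 6}.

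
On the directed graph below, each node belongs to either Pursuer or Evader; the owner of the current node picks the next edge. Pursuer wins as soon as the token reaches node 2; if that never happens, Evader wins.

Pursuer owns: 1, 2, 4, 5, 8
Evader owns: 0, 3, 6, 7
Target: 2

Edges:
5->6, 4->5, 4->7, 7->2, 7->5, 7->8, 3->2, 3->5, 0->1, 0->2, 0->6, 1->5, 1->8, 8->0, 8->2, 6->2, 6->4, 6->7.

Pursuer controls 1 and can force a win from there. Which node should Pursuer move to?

A0 = {2}
A1: add {8} — 8 (Pursuer) has 8→2.
A2: add {1} — 1 (Pursuer) has 1→8.
A3 = A2; e.g. 0 (Evader) can still go to 6. Fixed point.
From 1, successor 8 is in the attractor (rank 1); the other successor 5 is not.

8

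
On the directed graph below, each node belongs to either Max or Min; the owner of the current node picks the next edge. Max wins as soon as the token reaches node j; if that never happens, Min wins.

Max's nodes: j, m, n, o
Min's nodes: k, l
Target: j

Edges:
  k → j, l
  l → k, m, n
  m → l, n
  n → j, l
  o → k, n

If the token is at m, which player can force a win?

Max

A0 = {j}
A1: add {n} — n (Max) has n→j.
A2: add {m, o} — m (Max) has m→n; o (Max) has o→n.
A3 = A2; e.g. k (Min) can still go to l. Fixed point.
m ∈ A2, so Max can force the target.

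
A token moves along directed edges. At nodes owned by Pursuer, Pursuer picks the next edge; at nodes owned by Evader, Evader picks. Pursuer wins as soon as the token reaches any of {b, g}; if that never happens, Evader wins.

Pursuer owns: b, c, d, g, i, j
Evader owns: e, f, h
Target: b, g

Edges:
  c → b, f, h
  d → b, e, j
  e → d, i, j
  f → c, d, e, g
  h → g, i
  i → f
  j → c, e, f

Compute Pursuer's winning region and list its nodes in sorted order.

b, c, d, g, j

A0 = {b, g}
A1: add {c, d} — c (Pursuer) has c→b; d (Pursuer) has d→b.
A2: add {j} — j (Pursuer) has j→c.
A3 = A2; e.g. e (Evader) can still go to i. Fixed point.
Pursuer's winning region = {b, c, d, g, j}.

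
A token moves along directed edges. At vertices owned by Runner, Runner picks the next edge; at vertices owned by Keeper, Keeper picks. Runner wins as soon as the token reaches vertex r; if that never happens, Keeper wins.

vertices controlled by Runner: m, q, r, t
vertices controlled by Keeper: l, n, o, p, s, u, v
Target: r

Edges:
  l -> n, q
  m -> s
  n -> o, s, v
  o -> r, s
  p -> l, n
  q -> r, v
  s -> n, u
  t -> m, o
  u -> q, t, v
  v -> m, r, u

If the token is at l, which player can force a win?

Keeper

A0 = {r}
A1: add {q} — q (Runner) has q→r.
A2 = A1; e.g. l (Keeper) can still go to n. Fixed point.
l never enters the attractor, so Keeper can avoid the target forever.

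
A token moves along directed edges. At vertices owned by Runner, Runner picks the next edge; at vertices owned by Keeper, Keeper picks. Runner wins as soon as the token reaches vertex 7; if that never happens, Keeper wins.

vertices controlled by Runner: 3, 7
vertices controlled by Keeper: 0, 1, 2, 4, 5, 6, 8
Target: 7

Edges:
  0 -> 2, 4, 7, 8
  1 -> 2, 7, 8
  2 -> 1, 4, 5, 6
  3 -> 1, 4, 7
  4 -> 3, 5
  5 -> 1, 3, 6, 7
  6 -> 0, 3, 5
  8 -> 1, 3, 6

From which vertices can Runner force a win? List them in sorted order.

3, 7

A0 = {7}
A1: add {3} — 3 (Runner) has 3→7.
A2 = A1; e.g. 0 (Keeper) can still go to 2. Fixed point.
Runner's winning region = {3, 7}.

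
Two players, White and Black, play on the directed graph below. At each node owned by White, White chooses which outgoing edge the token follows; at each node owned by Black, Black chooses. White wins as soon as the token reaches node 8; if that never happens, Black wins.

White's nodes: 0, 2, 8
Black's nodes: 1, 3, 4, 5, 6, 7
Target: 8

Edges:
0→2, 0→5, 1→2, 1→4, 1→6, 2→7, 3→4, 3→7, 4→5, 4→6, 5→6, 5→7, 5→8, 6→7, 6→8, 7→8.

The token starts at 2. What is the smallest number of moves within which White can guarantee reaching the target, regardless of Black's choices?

2

A0 = {8}
A1: add {7} — 7 (Black): all of {8} already in.
A2: add {2, 6} — 2 (White) has 2→7; 6 (Black): all of {7, 8} already in.
2 enters the attractor at level 2, so White can force the target in 2 moves from there.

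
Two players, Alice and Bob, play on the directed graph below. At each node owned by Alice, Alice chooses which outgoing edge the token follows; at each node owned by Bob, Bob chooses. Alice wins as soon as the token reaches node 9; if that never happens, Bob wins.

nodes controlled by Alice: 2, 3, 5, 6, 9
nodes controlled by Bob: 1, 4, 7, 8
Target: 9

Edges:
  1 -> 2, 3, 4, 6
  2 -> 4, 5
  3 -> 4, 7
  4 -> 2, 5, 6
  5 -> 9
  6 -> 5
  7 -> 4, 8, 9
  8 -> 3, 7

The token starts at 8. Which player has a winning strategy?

A0 = {9}
A1: add {5} — 5 (Alice) has 5→9.
A2: add {2, 6} — 2 (Alice) has 2→5; 6 (Alice) has 6→5.
A3: add {4} — 4 (Bob): all of {2, 5, 6} already in.
A4: add {3} — 3 (Alice) has 3→4.
A5: add {1} — 1 (Bob): all of {2, 3, 4, 6} already in.
A6 = A5; e.g. 7 (Bob) can still go to 8. Fixed point.
8 never enters the attractor, so Bob can avoid the target forever.

Bob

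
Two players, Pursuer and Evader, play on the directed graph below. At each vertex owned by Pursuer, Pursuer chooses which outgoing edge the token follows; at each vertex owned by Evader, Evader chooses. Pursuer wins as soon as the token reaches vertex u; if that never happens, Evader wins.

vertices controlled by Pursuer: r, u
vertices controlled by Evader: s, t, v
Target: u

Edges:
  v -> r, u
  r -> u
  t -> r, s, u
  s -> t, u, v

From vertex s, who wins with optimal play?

Evader

A0 = {u}
A1: add {r} — r (Pursuer) has r→u.
A2: add {v} — v (Evader): all of {r, u} already in.
A3 = A2; e.g. s (Evader) can still go to t. Fixed point.
s never enters the attractor, so Evader can avoid the target forever.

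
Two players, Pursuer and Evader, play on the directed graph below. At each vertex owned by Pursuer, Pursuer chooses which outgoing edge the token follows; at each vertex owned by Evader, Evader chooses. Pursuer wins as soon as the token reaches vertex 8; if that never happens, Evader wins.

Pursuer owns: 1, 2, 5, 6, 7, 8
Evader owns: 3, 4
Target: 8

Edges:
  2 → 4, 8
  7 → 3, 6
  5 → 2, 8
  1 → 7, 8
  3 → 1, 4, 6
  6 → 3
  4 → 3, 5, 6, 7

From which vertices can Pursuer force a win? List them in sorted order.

1, 2, 5, 8

A0 = {8}
A1: add {1, 2, 5} — 1 (Pursuer) has 1→8; 2 (Pursuer) has 2→8; 5 (Pursuer) has 5→8.
A2 = A1; e.g. 3 (Evader) can still go to 4. Fixed point.
Pursuer's winning region = {1, 2, 5, 8}.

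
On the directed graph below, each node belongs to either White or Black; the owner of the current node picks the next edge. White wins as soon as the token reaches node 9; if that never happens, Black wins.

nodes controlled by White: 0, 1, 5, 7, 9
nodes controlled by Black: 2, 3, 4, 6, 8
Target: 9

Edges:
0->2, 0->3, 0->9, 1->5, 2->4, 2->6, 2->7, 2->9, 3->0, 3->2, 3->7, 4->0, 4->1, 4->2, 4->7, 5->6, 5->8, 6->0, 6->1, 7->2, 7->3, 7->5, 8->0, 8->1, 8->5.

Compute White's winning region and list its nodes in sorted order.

A0 = {9}
A1: add {0} — 0 (White) has 0→9.
A2 = A1; e.g. 1 (White) has no edge into A1. Fixed point.
White's winning region = {0, 9}.

0, 9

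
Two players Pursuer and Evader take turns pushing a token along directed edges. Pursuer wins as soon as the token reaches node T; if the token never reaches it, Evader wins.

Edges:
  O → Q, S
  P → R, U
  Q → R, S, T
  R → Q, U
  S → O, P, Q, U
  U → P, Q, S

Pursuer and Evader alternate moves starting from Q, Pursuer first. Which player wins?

Pursuer

Track states (vertex, player-to-move).
A0 = {(T,Pursuer), (T,Evader)}
A1: add {(Q,Pursuer)}.
(Q,Pursuer) ∈ A1 ⇒ Pursuer forces the target.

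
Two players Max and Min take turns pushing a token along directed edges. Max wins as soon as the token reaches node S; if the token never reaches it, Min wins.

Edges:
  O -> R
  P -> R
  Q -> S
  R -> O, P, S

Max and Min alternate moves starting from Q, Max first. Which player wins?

Max

Track states (vertex, player-to-move).
A0 = {(S,Max), (S,Min)}
A1: add {(Q,Max), (Q,Min), (R,Max)}.
(Q,Max) ∈ A1 ⇒ Max forces the target.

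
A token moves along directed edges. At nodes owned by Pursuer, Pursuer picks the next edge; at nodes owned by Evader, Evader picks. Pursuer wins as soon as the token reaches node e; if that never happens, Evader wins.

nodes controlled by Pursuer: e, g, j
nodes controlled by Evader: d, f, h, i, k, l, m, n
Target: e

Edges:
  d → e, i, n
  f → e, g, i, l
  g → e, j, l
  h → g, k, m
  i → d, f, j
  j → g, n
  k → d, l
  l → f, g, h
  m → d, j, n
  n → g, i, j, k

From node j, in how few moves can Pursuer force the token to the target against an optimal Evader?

A0 = {e}
A1: add {g} — g (Pursuer) has g→e.
A2: add {j} — j (Pursuer) has j→g.
A3 = A2; e.g. d (Evader) can still go to i. Fixed point.
j enters the attractor at level 2, so Pursuer can force the target in 2 moves from there.

2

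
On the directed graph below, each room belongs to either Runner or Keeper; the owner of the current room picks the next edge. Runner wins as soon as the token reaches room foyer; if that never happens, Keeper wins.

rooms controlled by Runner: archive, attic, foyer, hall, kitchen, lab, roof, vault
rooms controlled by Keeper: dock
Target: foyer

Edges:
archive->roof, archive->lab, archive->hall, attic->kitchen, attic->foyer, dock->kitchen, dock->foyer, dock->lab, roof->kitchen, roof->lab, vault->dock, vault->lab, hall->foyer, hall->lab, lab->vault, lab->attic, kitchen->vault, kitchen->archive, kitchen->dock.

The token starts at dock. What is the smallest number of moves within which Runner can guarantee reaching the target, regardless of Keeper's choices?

4

A0 = {foyer}
A1: add {attic, hall} — attic (Runner) has attic→foyer; hall (Runner) has hall→foyer.
A2: add {archive, lab} — archive (Runner) has archive→hall; lab (Runner) has lab→attic.
A3: add {kitchen, roof, vault} — vault (Runner) has vault→lab; roof (Runner) has roof→lab; kitchen (Runner) has kitchen→archive.
A4: add {dock} — dock (Keeper): all of {kitchen, foyer, lab} already in.
A4 = all vertices. Fixed point.
dock enters the attractor at level 4, so Runner can force the target in 4 moves from there.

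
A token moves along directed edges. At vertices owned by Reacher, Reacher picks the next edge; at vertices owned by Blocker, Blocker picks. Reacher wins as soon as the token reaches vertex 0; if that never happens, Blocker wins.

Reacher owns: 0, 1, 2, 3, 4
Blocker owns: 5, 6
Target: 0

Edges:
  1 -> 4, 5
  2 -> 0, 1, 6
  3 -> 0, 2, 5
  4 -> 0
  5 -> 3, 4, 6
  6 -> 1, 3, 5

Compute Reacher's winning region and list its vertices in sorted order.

A0 = {0}
A1: add {2, 3, 4} — 2 (Reacher) has 2→0; 3 (Reacher) has 3→0; 4 (Reacher) has 4→0.
A2: add {1} — 1 (Reacher) has 1→4.
A3 = A2; e.g. 5 (Blocker) can still go to 6. Fixed point.
Reacher's winning region = {0, 1, 2, 3, 4}.

0, 1, 2, 3, 4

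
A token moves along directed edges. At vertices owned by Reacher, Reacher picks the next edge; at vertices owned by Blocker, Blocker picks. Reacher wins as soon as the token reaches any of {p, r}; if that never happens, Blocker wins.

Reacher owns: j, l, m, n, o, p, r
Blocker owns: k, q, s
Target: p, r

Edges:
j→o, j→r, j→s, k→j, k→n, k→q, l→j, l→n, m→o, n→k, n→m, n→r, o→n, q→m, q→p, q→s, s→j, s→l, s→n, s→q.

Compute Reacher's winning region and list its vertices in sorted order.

A0 = {p, r}
A1: add {j, n} — j (Reacher) has j→r; n (Reacher) has n→r.
A2: add {l, o} — l (Reacher) has l→j; o (Reacher) has o→n.
A3: add {m} — m (Reacher) has m→o.
A4 = A3; e.g. k (Blocker) can still go to q. Fixed point.
Reacher's winning region = {j, l, m, n, o, p, r}.

j, l, m, n, o, p, r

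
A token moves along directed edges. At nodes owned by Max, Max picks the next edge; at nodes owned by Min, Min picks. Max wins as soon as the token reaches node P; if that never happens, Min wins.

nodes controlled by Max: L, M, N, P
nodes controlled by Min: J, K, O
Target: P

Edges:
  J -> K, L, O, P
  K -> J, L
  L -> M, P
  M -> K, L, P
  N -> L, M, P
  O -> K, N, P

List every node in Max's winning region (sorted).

A0 = {P}
A1: add {L, M, N} — L (Max) has L→P; M (Max) has M→P; N (Max) has N→P.
A2 = A1; e.g. J (Min) can still go to K. Fixed point.
Max's winning region = {L, M, N, P}.

L, M, N, P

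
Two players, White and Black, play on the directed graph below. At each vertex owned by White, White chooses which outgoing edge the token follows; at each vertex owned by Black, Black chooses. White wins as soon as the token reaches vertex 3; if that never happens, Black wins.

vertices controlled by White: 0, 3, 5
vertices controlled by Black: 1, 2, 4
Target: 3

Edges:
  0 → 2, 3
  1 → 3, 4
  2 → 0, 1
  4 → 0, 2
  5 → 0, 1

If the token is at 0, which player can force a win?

White

A0 = {3}
A1: add {0} — 0 (White) has 0→3.
0 ∈ A1, so White can force the target.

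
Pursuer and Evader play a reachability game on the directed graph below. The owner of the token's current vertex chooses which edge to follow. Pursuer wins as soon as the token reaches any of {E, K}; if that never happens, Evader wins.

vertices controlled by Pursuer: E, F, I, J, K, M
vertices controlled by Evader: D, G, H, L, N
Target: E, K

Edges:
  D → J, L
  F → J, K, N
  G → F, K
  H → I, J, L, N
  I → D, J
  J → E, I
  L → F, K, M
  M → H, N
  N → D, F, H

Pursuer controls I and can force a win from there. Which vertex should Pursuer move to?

J

A0 = {E, K}
A1: add {F, J} — F (Pursuer) has F→K; J (Pursuer) has J→E.
A2: add {G, I} — G (Evader): all of {F, K} already in; I (Pursuer) has I→J.
A3 = A2; e.g. D (Evader) can still go to L. Fixed point.
From I, successor J is in the attractor (rank 1); the other successor D is not.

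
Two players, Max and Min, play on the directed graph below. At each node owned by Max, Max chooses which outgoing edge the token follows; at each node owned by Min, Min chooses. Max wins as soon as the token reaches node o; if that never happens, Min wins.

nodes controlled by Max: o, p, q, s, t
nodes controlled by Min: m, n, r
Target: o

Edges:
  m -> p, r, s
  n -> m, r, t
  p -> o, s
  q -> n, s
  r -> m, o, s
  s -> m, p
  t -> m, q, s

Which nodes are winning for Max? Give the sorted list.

A0 = {o}
A1: add {p} — p (Max) has p→o.
A2: add {s} — s (Max) has s→p.
A3: add {q, t} — q (Max) has q→s; t (Max) has t→s.
A4 = A3; e.g. m (Min) can still go to r. Fixed point.
Max's winning region = {o, p, q, s, t}.

o, p, q, s, t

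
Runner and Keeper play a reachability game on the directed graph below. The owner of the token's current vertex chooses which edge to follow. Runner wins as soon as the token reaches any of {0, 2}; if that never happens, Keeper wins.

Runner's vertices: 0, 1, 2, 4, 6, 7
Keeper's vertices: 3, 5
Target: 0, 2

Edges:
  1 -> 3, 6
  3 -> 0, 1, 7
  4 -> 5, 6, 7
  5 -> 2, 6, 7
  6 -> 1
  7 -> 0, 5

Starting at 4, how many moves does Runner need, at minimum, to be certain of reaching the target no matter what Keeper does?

A0 = {0, 2}
A1: add {7} — 7 (Runner) has 7→0.
A2: add {4} — 4 (Runner) has 4→7.
A3 = A2; e.g. 1 (Runner) has no edge into A2. Fixed point.
4 enters the attractor at level 2, so Runner can force the target in 2 moves from there.

2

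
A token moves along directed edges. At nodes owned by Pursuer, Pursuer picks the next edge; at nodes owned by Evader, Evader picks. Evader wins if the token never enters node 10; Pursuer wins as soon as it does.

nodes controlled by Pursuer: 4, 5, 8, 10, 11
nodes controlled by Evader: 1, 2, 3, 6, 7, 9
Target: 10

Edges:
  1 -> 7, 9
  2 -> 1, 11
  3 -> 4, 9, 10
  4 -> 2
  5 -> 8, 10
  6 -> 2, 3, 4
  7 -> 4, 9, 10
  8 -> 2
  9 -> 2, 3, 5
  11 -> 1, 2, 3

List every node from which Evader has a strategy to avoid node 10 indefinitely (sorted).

1, 2, 3, 4, 6, 7, 8, 9, 11

A0 = {10}
A1: add {5} — 5 (Pursuer) has 5→10.
A2 = A1; e.g. 1 (Evader) can still go to 7. Fixed point.
Pursuer's attractor = {5, 10}; Evader avoids the target exactly from the complement.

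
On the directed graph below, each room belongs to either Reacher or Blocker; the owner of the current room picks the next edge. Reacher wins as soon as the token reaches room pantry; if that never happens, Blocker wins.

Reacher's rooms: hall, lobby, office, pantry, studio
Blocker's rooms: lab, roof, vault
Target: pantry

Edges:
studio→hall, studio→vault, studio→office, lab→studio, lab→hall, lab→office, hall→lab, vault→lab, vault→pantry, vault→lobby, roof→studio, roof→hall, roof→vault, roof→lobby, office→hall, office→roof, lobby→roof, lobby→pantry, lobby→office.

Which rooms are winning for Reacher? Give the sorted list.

lobby, pantry

A0 = {pantry}
A1: add {lobby} — lobby (Reacher) has lobby→pantry.
A2 = A1; e.g. studio (Reacher) has no edge into A1. Fixed point.
Reacher's winning region = {lobby, pantry}.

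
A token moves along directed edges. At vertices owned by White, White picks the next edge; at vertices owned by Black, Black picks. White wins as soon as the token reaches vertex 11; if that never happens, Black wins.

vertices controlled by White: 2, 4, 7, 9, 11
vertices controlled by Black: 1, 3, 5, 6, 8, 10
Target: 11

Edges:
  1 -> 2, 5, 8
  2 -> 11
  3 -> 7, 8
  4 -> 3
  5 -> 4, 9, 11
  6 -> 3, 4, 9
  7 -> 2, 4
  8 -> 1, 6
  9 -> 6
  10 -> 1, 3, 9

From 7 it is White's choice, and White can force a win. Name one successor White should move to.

A0 = {11}
A1: add {2} — 2 (White) has 2→11.
A2: add {7} — 7 (White) has 7→2.
A3 = A2; e.g. 1 (Black) can still go to 5. Fixed point.
From 7, successor 2 is in the attractor (rank 1); the other successor 4 is not.

2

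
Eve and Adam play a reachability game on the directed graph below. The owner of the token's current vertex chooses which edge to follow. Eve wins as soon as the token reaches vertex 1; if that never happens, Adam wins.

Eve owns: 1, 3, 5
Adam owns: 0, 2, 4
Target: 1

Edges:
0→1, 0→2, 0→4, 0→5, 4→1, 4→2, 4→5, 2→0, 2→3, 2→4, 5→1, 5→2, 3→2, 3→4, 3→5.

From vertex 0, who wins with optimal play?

Adam

A0 = {1}
A1: add {5} — 5 (Eve) has 5→1.
A2: add {3} — 3 (Eve) has 3→5.
A3 = A2; e.g. 0 (Adam) can still go to 2. Fixed point.
0 never enters the attractor, so Adam can avoid the target forever.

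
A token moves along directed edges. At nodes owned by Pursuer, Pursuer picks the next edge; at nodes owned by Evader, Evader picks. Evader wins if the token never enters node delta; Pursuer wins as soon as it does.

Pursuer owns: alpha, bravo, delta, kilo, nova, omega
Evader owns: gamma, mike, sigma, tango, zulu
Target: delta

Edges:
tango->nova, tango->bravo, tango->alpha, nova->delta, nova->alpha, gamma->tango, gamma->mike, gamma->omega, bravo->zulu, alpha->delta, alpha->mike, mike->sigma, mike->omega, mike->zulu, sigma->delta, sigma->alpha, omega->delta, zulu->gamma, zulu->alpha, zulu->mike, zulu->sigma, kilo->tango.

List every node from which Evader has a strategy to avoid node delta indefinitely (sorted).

A0 = {delta}
A1: add {alpha, nova, omega} — nova (Pursuer) has nova→delta; alpha (Pursuer) has alpha→delta; omega (Pursuer) has omega→delta.
A2: add {sigma} — sigma (Evader): all of {delta, alpha} already in.
A3 = A2; e.g. tango (Evader) can still go to bravo. Fixed point.
Pursuer's attractor = {alpha, delta, nova, omega, sigma}; Evader avoids the target exactly from the complement.

bravo, gamma, kilo, mike, tango, zulu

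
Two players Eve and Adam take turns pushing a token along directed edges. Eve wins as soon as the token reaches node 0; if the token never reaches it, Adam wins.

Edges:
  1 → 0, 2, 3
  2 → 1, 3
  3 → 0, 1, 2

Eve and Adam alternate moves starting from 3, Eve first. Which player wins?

Track states (vertex, player-to-move).
A0 = {(0,Eve), (0,Adam)}
A1: add {(1,Eve), (3,Eve)}.
(3,Eve) ∈ A1 ⇒ Eve forces the target.

Eve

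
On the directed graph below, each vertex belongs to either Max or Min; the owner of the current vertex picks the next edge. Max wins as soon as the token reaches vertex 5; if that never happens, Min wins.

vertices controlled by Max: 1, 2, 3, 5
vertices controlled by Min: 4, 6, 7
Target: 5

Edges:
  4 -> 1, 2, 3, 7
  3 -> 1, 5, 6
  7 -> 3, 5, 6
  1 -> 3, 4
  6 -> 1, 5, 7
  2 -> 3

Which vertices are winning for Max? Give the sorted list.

1, 2, 3, 5

A0 = {5}
A1: add {3} — 3 (Max) has 3→5.
A2: add {1, 2} — 1 (Max) has 1→3; 2 (Max) has 2→3.
A3 = A2; e.g. 4 (Min) can still go to 7. Fixed point.
Max's winning region = {1, 2, 3, 5}.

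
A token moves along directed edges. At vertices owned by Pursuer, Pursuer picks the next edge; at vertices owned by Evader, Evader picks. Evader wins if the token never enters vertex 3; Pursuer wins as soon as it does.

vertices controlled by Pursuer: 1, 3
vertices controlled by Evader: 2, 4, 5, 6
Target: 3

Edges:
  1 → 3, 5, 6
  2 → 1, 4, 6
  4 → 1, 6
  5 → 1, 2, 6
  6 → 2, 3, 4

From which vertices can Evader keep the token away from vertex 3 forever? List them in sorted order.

A0 = {3}
A1: add {1} — 1 (Pursuer) has 1→3.
A2 = A1; e.g. 2 (Evader) can still go to 4. Fixed point.
Pursuer's attractor = {1, 3}; Evader avoids the target exactly from the complement.

2, 4, 5, 6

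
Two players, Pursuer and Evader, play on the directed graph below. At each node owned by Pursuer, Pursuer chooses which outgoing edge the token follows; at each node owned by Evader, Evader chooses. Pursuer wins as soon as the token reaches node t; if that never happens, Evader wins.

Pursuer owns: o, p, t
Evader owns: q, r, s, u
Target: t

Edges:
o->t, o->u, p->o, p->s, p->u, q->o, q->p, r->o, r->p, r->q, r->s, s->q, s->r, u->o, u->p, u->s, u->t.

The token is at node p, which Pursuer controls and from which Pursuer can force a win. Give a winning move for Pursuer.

o

A0 = {t}
A1: add {o} — o (Pursuer) has o→t.
A2: add {p} — p (Pursuer) has p→o.
A3: add {q} — q (Evader): all of {o, p} already in.
A4 = A3; e.g. r (Evader) can still go to s. Fixed point.
From p, successor o is in the attractor (rank 1); the other successors s, u are not.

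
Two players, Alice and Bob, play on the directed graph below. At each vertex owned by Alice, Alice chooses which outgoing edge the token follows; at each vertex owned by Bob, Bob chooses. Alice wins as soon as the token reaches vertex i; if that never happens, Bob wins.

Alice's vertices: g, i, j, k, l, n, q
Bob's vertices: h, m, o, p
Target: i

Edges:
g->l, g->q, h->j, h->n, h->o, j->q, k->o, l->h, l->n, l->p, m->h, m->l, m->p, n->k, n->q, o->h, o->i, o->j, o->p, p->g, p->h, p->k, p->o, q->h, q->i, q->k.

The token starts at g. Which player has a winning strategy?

Alice

A0 = {i}
A1: add {q} — q (Alice) has q→i.
A2: add {g, j, n} — g (Alice) has g→q; j (Alice) has j→q; n (Alice) has n→q.
g ∈ A2, so Alice can force the target.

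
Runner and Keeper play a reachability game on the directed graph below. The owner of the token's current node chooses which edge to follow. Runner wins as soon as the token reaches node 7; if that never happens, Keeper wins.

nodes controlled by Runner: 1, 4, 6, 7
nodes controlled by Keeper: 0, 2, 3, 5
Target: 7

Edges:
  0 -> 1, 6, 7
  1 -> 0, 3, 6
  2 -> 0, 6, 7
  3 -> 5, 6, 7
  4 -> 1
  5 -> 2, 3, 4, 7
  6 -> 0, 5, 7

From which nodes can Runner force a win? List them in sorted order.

A0 = {7}
A1: add {6} — 6 (Runner) has 6→7.
A2: add {1} — 1 (Runner) has 1→6.
A3: add {0, 4} — 0 (Keeper): all of {1, 6, 7} already in; 4 (Runner) has 4→1.
A4: add {2} — 2 (Keeper): all of {0, 6, 7} already in.
A5 = A4; e.g. 3 (Keeper) can still go to 5. Fixed point.
Runner's winning region = {0, 1, 2, 4, 6, 7}.

0, 1, 2, 4, 6, 7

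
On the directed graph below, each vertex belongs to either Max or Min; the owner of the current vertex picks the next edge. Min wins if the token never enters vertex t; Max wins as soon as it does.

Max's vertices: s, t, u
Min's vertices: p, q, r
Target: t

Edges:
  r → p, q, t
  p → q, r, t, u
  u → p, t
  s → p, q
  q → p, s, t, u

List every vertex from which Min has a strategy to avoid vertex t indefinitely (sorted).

A0 = {t}
A1: add {u} — u (Max) has u→t.
A2 = A1; e.g. p (Min) can still go to q. Fixed point.
Max's attractor = {t, u}; Min avoids the target exactly from the complement.

p, q, r, s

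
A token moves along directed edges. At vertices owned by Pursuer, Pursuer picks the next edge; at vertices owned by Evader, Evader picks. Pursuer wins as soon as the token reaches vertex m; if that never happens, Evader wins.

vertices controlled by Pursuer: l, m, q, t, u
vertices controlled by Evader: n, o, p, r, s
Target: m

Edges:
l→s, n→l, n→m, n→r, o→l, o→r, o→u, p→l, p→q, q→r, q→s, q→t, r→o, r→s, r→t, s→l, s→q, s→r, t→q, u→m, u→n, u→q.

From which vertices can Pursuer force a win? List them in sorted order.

A0 = {m}
A1: add {u} — u (Pursuer) has u→m.
A2 = A1; e.g. l (Pursuer) has no edge into A1. Fixed point.
Pursuer's winning region = {m, u}.

m, u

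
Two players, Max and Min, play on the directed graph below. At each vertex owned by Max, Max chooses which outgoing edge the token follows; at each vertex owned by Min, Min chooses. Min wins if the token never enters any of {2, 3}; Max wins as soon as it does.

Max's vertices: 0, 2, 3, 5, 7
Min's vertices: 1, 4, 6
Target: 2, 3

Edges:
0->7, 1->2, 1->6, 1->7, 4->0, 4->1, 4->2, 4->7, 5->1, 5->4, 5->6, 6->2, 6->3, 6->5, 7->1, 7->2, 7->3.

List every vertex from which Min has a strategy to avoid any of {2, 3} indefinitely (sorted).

1, 4, 5, 6

A0 = {2, 3}
A1: add {7} — 7 (Max) has 7→2.
A2: add {0} — 0 (Max) has 0→7.
A3 = A2; e.g. 1 (Min) can still go to 6. Fixed point.
Max's attractor = {0, 2, 3, 7}; Min avoids the target exactly from the complement.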